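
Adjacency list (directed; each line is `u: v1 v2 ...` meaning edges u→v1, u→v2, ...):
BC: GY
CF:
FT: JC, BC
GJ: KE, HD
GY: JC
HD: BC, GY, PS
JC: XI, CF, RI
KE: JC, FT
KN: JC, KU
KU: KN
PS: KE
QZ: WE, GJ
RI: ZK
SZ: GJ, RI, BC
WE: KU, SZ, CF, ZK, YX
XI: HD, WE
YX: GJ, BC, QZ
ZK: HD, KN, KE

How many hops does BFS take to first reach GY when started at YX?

2

Level 0: YX
Level 1: BC, GJ, QZ
Level 2: GY, HD, KE, WE
Level 3: CF, FT, JC, KU, PS, SZ, ZK
Level 4: KN, RI, XI
GY first appears at level 2.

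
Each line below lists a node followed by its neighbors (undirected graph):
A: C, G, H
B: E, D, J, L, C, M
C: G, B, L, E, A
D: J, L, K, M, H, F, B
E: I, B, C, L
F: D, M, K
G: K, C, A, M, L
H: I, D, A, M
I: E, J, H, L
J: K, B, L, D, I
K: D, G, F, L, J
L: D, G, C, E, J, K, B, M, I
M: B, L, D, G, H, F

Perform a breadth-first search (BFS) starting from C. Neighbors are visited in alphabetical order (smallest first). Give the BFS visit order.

C A B E G L H D J M I K F

Visit C; enqueue A, B, E, G, L → queue [A, B, E, G, L]
Visit A; enqueue H → queue [B, E, G, L, H]
Visit B; enqueue D, J, M → queue [E, G, L, H, D, J, M]
Visit E; enqueue I → queue [G, L, H, D, J, M, I]
Visit G; enqueue K → queue [L, H, D, J, M, I, K]
Visit L → queue [H, D, J, M, I, K]
Visit H → queue [D, J, M, I, K]
Visit D; enqueue F → queue [J, M, I, K, F]
Visit J → queue [M, I, K, F]
Visit M → queue [I, K, F]
Visit I → queue [K, F]
Visit K → queue [F]
Visit F → queue []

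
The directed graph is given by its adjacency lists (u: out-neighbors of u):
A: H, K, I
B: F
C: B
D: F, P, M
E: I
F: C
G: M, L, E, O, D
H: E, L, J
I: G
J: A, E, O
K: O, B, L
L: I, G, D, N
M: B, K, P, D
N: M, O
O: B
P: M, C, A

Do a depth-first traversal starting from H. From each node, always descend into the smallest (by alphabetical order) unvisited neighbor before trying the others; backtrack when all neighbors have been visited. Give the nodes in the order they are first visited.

H E I G D F C B M K L N O P A J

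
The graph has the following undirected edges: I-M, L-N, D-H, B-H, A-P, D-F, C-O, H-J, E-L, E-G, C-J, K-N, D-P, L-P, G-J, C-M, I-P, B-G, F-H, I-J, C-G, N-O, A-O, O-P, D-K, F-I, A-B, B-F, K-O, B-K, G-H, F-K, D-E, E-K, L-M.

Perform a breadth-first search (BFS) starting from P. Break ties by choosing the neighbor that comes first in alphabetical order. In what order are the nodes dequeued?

P, A, D, I, L, O, B, E, F, H, K, J, M, N, C, G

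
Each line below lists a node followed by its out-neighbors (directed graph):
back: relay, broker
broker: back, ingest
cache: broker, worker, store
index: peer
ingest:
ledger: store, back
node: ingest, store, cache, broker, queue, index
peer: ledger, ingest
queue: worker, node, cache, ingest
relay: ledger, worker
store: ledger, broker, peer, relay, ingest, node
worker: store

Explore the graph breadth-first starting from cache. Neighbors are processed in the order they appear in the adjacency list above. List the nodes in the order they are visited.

cache → broker → worker → store → back → ingest → ledger → peer → relay → node → queue → index

Visit cache; enqueue broker, worker, store → queue [broker, worker, store]
Visit broker; enqueue back, ingest → queue [worker, store, back, ingest]
Visit worker → queue [store, back, ingest]
Visit store; enqueue ledger, peer, relay, node → queue [back, ingest, ledger, peer, relay, node]
Visit back → queue [ingest, ledger, peer, relay, node]
Visit ingest → queue [ledger, peer, relay, node]
Visit ledger → queue [peer, relay, node]
Visit peer → queue [relay, node]
Visit relay → queue [node]
Visit node; enqueue queue, index → queue [queue, index]
Visit queue → queue [index]
Visit index → queue []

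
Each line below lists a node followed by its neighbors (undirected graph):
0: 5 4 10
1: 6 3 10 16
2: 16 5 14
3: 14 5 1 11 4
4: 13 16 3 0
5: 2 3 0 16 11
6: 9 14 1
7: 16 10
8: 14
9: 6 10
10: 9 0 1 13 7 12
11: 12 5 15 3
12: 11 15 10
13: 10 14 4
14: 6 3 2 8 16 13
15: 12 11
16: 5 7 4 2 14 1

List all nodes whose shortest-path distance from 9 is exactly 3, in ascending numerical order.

2, 3, 4, 5, 8, 11, 15, 16

Level 0: 9
Level 1: 6, 10
Level 2: 0, 1, 7, 12, 13, 14
Level 3: 2, 3, 4, 5, 8, 11, 15, 16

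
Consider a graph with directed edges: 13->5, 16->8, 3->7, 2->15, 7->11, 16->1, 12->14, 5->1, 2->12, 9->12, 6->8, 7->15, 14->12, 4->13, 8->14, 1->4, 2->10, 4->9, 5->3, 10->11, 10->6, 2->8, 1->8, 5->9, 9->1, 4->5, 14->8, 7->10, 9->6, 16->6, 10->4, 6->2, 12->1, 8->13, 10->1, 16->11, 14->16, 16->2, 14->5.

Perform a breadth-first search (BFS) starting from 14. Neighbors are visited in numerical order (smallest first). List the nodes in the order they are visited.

14, 5, 8, 12, 16, 1, 3, 9, 13, 2, 6, 11, 4, 7, 10, 15

Visit 14; enqueue 5, 8, 12, 16 → queue [5, 8, 12, 16]
Visit 5; enqueue 1, 3, 9 → queue [8, 12, 16, 1, 3, 9]
Visit 8; enqueue 13 → queue [12, 16, 1, 3, 9, 13]
Visit 12 → queue [16, 1, 3, 9, 13]
Visit 16; enqueue 2, 6, 11 → queue [1, 3, 9, 13, 2, 6, 11]
Visit 1; enqueue 4 → queue [3, 9, 13, 2, 6, 11, 4]
Visit 3; enqueue 7 → queue [9, 13, 2, 6, 11, 4, 7]
Visit 9 → queue [13, 2, 6, 11, 4, 7]
Visit 13 → queue [2, 6, 11, 4, 7]
Visit 2; enqueue 10, 15 → queue [6, 11, 4, 7, 10, 15]
Visit 6 → queue [11, 4, 7, 10, 15]
Visit 11 → queue [4, 7, 10, 15]
Visit 4 → queue [7, 10, 15]
Visit 7 → queue [10, 15]
Visit 10 → queue [15]
Visit 15 → queue []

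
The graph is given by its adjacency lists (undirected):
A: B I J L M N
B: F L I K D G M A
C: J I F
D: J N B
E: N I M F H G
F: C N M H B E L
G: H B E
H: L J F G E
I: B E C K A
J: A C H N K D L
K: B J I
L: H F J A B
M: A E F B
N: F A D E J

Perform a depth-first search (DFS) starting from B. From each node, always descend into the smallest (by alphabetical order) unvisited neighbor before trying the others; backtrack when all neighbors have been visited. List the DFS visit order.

Visit B
B → A
A → I
I → C
C → F
F → E
E → G
G → H
H → J
J → D
D → N
J → K
J → L
E → M

B, A, I, C, F, E, G, H, J, D, N, K, L, M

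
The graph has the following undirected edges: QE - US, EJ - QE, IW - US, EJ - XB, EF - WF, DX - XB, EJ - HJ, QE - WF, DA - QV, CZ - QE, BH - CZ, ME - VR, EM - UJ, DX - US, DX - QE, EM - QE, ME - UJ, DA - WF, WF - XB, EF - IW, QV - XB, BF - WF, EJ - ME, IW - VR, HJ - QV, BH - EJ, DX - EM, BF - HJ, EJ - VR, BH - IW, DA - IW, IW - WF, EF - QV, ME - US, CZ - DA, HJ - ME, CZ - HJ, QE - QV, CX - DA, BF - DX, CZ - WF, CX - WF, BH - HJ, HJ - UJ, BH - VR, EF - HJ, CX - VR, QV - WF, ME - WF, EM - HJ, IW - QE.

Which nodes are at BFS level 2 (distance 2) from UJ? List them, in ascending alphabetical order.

Level 0: UJ
Level 1: EM, HJ, ME
Level 2: BF, BH, CZ, DX, EF, EJ, QE, QV, US, VR, WF
Level 3: CX, DA, IW, XB

BF, BH, CZ, DX, EF, EJ, QE, QV, US, VR, WF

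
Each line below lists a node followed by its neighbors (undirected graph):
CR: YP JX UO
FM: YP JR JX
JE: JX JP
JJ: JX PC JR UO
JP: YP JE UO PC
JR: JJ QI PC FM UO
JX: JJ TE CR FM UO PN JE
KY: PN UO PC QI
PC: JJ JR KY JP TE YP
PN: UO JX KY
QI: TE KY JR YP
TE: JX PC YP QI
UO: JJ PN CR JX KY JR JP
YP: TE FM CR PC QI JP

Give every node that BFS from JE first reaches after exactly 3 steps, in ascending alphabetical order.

Level 0: JE
Level 1: JP, JX
Level 2: CR, FM, JJ, PC, PN, TE, UO, YP
Level 3: JR, KY, QI

JR, KY, QI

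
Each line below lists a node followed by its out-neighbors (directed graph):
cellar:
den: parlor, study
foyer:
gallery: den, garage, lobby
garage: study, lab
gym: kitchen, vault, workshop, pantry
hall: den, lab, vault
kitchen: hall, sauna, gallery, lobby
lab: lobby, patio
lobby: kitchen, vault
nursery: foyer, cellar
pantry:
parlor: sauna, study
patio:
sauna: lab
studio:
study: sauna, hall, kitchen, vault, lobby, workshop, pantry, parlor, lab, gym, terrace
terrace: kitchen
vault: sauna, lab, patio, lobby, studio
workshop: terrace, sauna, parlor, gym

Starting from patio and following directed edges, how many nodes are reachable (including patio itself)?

1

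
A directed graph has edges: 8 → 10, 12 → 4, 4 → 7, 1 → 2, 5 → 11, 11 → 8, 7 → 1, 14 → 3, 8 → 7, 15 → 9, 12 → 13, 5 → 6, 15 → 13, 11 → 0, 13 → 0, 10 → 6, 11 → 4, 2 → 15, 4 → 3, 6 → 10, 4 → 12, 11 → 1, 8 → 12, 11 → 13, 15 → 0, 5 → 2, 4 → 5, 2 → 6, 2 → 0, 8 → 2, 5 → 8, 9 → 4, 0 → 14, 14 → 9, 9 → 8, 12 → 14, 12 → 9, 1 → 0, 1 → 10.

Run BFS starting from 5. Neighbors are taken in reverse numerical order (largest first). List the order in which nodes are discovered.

Visit 5; enqueue 11, 8, 6, 2 → queue [11, 8, 6, 2]
Visit 11; enqueue 13, 4, 1, 0 → queue [8, 6, 2, 13, 4, 1, 0]
Visit 8; enqueue 12, 10, 7 → queue [6, 2, 13, 4, 1, 0, 12, 10, 7]
Visit 6 → queue [2, 13, 4, 1, 0, 12, 10, 7]
Visit 2; enqueue 15 → queue [13, 4, 1, 0, 12, 10, 7, 15]
Visit 13 → queue [4, 1, 0, 12, 10, 7, 15]
Visit 4; enqueue 3 → queue [1, 0, 12, 10, 7, 15, 3]
Visit 1 → queue [0, 12, 10, 7, 15, 3]
Visit 0; enqueue 14 → queue [12, 10, 7, 15, 3, 14]
Visit 12; enqueue 9 → queue [10, 7, 15, 3, 14, 9]
Visit 10 → queue [7, 15, 3, 14, 9]
Visit 7 → queue [15, 3, 14, 9]
Visit 15 → queue [3, 14, 9]
Visit 3 → queue [14, 9]
Visit 14 → queue [9]
Visit 9 → queue []

5 → 11 → 8 → 6 → 2 → 13 → 4 → 1 → 0 → 12 → 10 → 7 → 15 → 3 → 14 → 9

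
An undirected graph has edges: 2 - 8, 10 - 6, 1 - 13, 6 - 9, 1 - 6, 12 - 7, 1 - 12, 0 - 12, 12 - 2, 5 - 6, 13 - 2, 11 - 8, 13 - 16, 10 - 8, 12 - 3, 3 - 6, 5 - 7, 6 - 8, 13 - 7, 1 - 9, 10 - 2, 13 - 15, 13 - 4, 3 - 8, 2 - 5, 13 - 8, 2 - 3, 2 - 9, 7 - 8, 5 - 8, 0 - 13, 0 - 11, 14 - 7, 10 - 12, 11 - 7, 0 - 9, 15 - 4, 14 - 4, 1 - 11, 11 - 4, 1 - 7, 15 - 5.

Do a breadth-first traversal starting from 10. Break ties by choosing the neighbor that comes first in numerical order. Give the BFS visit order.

Visit 10; enqueue 2, 6, 8, 12 → queue [2, 6, 8, 12]
Visit 2; enqueue 3, 5, 9, 13 → queue [6, 8, 12, 3, 5, 9, 13]
Visit 6; enqueue 1 → queue [8, 12, 3, 5, 9, 13, 1]
Visit 8; enqueue 7, 11 → queue [12, 3, 5, 9, 13, 1, 7, 11]
Visit 12; enqueue 0 → queue [3, 5, 9, 13, 1, 7, 11, 0]
Visit 3 → queue [5, 9, 13, 1, 7, 11, 0]
Visit 5; enqueue 15 → queue [9, 13, 1, 7, 11, 0, 15]
Visit 9 → queue [13, 1, 7, 11, 0, 15]
Visit 13; enqueue 4, 16 → queue [1, 7, 11, 0, 15, 4, 16]
Visit 1 → queue [7, 11, 0, 15, 4, 16]
Visit 7; enqueue 14 → queue [11, 0, 15, 4, 16, 14]
Visit 11 → queue [0, 15, 4, 16, 14]
Visit 0 → queue [15, 4, 16, 14]
Visit 15 → queue [4, 16, 14]
Visit 4 → queue [16, 14]
Visit 16 → queue [14]
Visit 14 → queue []

10, 2, 6, 8, 12, 3, 5, 9, 13, 1, 7, 11, 0, 15, 4, 16, 14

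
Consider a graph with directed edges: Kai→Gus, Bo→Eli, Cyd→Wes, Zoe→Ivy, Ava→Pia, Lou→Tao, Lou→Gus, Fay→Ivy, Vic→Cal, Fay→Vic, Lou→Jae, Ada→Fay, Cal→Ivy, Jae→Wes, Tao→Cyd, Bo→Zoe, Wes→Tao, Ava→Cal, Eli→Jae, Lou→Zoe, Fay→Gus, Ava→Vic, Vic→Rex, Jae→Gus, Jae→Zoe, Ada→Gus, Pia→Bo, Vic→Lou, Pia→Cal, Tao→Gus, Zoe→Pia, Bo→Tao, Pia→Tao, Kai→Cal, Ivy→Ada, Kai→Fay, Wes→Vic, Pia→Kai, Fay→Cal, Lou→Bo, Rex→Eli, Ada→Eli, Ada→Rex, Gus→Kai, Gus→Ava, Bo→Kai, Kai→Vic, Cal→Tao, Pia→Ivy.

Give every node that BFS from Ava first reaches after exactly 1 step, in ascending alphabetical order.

Level 0: Ava
Level 1: Cal, Pia, Vic
Level 2: Bo, Ivy, Kai, Lou, Rex, Tao
Level 3: Ada, Cyd, Eli, Fay, Gus, Jae, Zoe
Level 4: Wes

Cal, Pia, Vic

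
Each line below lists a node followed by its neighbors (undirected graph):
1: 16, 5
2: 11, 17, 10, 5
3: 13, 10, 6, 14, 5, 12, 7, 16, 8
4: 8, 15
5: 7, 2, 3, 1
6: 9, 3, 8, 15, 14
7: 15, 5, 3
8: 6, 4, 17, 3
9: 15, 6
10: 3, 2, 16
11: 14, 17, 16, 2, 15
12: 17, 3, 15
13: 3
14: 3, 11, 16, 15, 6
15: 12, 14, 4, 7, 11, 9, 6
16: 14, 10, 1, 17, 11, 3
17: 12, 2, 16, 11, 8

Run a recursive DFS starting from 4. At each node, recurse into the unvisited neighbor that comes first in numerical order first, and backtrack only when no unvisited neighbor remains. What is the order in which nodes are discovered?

Visit 4
4 → 8
8 → 3
3 → 5
5 → 1
1 → 16
16 → 10
10 → 2
2 → 11
11 → 14
14 → 6
6 → 9
9 → 15
15 → 7
15 → 12
12 → 17
3 → 13

4, 8, 3, 5, 1, 16, 10, 2, 11, 14, 6, 9, 15, 7, 12, 17, 13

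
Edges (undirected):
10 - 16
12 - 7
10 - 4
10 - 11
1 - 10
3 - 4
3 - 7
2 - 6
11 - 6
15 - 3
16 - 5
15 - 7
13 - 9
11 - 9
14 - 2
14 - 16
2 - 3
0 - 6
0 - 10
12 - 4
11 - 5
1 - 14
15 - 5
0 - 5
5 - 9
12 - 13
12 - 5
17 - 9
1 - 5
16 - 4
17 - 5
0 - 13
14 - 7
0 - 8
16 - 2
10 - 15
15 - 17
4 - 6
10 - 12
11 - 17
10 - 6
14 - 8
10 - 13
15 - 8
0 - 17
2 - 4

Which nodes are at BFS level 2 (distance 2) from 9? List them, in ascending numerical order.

Level 0: 9
Level 1: 5, 11, 13, 17
Level 2: 0, 1, 6, 10, 12, 15, 16
Level 3: 2, 3, 4, 7, 8, 14

0, 1, 6, 10, 12, 15, 16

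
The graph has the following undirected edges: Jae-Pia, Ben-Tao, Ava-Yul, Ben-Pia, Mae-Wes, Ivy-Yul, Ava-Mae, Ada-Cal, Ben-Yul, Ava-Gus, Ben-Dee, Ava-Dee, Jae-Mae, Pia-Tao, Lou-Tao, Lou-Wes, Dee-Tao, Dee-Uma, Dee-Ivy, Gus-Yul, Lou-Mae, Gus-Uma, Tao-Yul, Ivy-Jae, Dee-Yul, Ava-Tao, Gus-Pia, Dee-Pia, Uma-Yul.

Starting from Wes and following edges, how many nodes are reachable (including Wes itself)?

BFS from Wes visits: Wes, Lou, Mae, Tao, Ava, Jae, Ben, Dee, Pia, Yul, Gus, Ivy, Uma
Reachable nodes: 13 of 15 total.

13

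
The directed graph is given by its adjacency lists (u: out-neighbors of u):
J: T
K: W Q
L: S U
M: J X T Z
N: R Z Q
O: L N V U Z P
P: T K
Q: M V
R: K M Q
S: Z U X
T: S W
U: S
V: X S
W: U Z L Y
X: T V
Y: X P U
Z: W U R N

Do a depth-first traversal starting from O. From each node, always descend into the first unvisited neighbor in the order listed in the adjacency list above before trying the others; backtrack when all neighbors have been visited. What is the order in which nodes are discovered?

O L S Z W U Y X T V P K Q M J R N

Visit O
O → L
L → S
S → Z
Z → W
W → U
W → Y
Y → X
X → T
X → V
Y → P
P → K
K → Q
Q → M
M → J
Z → R
Z → N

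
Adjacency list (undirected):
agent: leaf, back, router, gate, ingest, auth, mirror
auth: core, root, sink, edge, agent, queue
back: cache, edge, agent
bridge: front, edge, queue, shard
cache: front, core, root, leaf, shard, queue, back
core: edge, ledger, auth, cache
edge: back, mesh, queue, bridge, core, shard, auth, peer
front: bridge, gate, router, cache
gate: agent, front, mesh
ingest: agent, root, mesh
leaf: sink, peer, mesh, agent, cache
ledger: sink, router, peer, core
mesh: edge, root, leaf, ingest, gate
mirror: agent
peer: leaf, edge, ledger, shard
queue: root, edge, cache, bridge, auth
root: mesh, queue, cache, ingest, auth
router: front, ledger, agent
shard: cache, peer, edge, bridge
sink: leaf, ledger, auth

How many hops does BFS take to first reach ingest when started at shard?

3

Level 0: shard
Level 1: bridge, cache, edge, peer
Level 2: auth, back, core, front, leaf, ledger, mesh, queue, root
Level 3: agent, gate, ingest, router, sink
Level 4: mirror
ingest first appears at level 3.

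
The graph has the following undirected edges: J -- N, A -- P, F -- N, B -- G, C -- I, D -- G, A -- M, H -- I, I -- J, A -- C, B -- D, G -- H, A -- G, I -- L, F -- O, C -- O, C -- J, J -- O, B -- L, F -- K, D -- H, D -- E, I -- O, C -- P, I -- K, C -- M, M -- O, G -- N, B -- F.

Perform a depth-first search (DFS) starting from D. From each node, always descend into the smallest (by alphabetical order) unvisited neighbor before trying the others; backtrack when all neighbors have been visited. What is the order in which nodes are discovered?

D, B, F, K, I, C, A, G, H, N, J, O, M, P, L, E

Visit D
D → B
B → F
F → K
K → I
I → C
C → A
A → G
G → H
G → N
N → J
J → O
O → M
A → P
I → L
D → E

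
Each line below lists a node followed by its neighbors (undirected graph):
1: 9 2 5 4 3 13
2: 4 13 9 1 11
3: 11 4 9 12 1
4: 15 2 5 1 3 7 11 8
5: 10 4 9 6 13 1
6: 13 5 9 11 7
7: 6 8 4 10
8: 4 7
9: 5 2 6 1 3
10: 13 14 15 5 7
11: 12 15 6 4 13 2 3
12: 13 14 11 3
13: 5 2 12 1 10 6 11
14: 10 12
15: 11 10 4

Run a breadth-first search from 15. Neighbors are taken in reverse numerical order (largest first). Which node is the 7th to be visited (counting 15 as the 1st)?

6

Visit 15; enqueue 11, 10, 4 → queue [11, 10, 4]
Visit 11; enqueue 13, 12, 6, 3, 2 → queue [10, 4, 13, 12, 6, 3, 2]
Visit 10; enqueue 14, 7, 5 → queue [4, 13, 12, 6, 3, 2, 14, 7, 5]
Visit 4; enqueue 8, 1 → queue [13, 12, 6, 3, 2, 14, 7, 5, 8, 1]
Visit 13 → queue [12, 6, 3, 2, 14, 7, 5, 8, 1]
Visit 12 → queue [6, 3, 2, 14, 7, 5, 8, 1]
Visit 6; enqueue 9 → queue [3, 2, 14, 7, 5, 8, 1, 9]
Visit 3 → queue [2, 14, 7, 5, 8, 1, 9]
Visit 2 → queue [14, 7, 5, 8, 1, 9]
Visit 14 → queue [7, 5, 8, 1, 9]
Visit 7 → queue [5, 8, 1, 9]
Visit 5 → queue [8, 1, 9]
Visit 8 → queue [1, 9]
Visit 1 → queue [9]
Visit 9 → queue []

Visit order: 15, 11, 10, 4, 13, 12, 6, 3, 2, 14, 7, 5, 8, 1, 9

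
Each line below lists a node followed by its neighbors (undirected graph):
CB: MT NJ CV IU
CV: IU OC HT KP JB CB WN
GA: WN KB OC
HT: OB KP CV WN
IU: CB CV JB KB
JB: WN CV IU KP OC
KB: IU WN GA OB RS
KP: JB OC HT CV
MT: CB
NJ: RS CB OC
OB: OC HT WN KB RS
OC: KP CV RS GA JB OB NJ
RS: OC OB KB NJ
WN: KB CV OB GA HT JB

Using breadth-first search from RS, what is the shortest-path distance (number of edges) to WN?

Level 0: RS
Level 1: KB, NJ, OB, OC
Level 2: CB, CV, GA, HT, IU, JB, KP, WN
Level 3: MT
WN first appears at level 2.

2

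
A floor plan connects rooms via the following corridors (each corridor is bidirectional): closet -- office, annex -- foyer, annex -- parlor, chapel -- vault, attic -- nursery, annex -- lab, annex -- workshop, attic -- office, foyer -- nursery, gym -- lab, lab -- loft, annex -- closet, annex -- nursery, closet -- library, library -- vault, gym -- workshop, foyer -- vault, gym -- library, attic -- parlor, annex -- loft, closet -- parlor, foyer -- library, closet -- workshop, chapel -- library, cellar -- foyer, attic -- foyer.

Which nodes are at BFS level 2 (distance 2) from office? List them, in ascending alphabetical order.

annex, foyer, library, nursery, parlor, workshop

Level 0: office
Level 1: attic, closet
Level 2: annex, foyer, library, nursery, parlor, workshop
Level 3: cellar, chapel, gym, lab, loft, vault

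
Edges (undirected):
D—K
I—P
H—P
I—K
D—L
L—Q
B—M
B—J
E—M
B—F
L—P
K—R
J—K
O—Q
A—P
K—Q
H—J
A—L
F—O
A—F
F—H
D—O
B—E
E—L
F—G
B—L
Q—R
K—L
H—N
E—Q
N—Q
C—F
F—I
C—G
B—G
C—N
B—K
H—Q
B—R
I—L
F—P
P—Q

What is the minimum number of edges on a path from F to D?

2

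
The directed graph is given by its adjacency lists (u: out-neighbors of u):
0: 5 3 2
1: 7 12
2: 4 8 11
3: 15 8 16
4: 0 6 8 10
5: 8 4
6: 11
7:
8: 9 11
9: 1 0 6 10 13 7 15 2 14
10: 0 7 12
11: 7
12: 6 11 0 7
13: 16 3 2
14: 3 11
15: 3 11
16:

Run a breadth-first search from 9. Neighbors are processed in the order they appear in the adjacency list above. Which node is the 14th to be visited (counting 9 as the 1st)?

11

Visit 9; enqueue 1, 0, 6, 10, 13, 7, 15, 2, 14 → queue [1, 0, 6, 10, 13, 7, 15, 2, 14]
Visit 1; enqueue 12 → queue [0, 6, 10, 13, 7, 15, 2, 14, 12]
Visit 0; enqueue 5, 3 → queue [6, 10, 13, 7, 15, 2, 14, 12, 5, 3]
Visit 6; enqueue 11 → queue [10, 13, 7, 15, 2, 14, 12, 5, 3, 11]
Visit 10 → queue [13, 7, 15, 2, 14, 12, 5, 3, 11]
Visit 13; enqueue 16 → queue [7, 15, 2, 14, 12, 5, 3, 11, 16]
Visit 7 → queue [15, 2, 14, 12, 5, 3, 11, 16]
Visit 15 → queue [2, 14, 12, 5, 3, 11, 16]
Visit 2; enqueue 4, 8 → queue [14, 12, 5, 3, 11, 16, 4, 8]
Visit 14 → queue [12, 5, 3, 11, 16, 4, 8]
Visit 12 → queue [5, 3, 11, 16, 4, 8]
Visit 5 → queue [3, 11, 16, 4, 8]
Visit 3 → queue [11, 16, 4, 8]
Visit 11 → queue [16, 4, 8]
Visit 16 → queue [4, 8]
Visit 4 → queue [8]
Visit 8 → queue []

Visit order: 9, 1, 0, 6, 10, 13, 7, 15, 2, 14, 12, 5, 3, 11, 16, 4, 8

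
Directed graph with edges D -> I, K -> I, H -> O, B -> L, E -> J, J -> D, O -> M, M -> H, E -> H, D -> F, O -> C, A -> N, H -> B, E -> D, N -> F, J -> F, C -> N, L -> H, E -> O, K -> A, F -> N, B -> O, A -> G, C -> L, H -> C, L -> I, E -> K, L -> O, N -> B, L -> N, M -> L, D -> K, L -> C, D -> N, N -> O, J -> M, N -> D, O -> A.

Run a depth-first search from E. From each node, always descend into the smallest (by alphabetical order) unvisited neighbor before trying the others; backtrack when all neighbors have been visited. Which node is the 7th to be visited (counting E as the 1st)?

C

Visit E
E → D
D → F
F → N
N → B
B → L
L → C
L → H
H → O
O → A
A → G
O → M
L → I
D → K
E → J

Visit order: E, D, F, N, B, L, C, H, O, A, G, M, I, K, J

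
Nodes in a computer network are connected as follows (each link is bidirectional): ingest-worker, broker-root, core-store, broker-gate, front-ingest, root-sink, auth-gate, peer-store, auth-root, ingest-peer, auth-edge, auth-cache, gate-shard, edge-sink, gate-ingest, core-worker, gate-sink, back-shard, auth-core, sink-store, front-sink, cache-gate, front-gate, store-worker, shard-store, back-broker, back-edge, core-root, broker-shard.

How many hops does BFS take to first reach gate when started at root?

2

Level 0: root
Level 1: auth, broker, core, sink
Level 2: back, cache, edge, front, gate, shard, store, worker
Level 3: ingest, peer
gate first appears at level 2.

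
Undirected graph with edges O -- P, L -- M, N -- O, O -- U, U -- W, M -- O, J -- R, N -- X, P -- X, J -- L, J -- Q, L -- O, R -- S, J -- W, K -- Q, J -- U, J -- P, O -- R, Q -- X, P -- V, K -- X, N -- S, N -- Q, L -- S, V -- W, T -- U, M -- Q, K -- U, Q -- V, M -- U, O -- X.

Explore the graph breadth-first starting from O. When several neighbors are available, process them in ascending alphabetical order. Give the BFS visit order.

Visit O; enqueue L, M, N, P, R, U, X → queue [L, M, N, P, R, U, X]
Visit L; enqueue J, S → queue [M, N, P, R, U, X, J, S]
Visit M; enqueue Q → queue [N, P, R, U, X, J, S, Q]
Visit N → queue [P, R, U, X, J, S, Q]
Visit P; enqueue V → queue [R, U, X, J, S, Q, V]
Visit R → queue [U, X, J, S, Q, V]
Visit U; enqueue K, T, W → queue [X, J, S, Q, V, K, T, W]
Visit X → queue [J, S, Q, V, K, T, W]
Visit J → queue [S, Q, V, K, T, W]
Visit S → queue [Q, V, K, T, W]
Visit Q → queue [V, K, T, W]
Visit V → queue [K, T, W]
Visit K → queue [T, W]
Visit T → queue [W]
Visit W → queue []

O, L, M, N, P, R, U, X, J, S, Q, V, K, T, W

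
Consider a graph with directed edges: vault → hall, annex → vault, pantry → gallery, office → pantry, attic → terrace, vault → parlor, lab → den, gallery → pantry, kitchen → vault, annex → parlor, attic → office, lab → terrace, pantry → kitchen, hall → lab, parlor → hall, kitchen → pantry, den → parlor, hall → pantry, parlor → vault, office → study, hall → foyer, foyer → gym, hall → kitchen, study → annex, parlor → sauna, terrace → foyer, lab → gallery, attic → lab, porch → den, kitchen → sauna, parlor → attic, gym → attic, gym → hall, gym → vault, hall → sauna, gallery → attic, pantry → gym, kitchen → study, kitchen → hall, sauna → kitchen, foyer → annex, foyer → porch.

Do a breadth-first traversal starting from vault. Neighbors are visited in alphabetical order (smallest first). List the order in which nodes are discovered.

Visit vault; enqueue hall, parlor → queue [hall, parlor]
Visit hall; enqueue foyer, kitchen, lab, pantry, sauna → queue [parlor, foyer, kitchen, lab, pantry, sauna]
Visit parlor; enqueue attic → queue [foyer, kitchen, lab, pantry, sauna, attic]
Visit foyer; enqueue annex, gym, porch → queue [kitchen, lab, pantry, sauna, attic, annex, gym, porch]
Visit kitchen; enqueue study → queue [lab, pantry, sauna, attic, annex, gym, porch, study]
Visit lab; enqueue den, gallery, terrace → queue [pantry, sauna, attic, annex, gym, porch, study, den, gallery, terrace]
Visit pantry → queue [sauna, attic, annex, gym, porch, study, den, gallery, terrace]
Visit sauna → queue [attic, annex, gym, porch, study, den, gallery, terrace]
Visit attic; enqueue office → queue [annex, gym, porch, study, den, gallery, terrace, office]
Visit annex → queue [gym, porch, study, den, gallery, terrace, office]
Visit gym → queue [porch, study, den, gallery, terrace, office]
Visit porch → queue [study, den, gallery, terrace, office]
Visit study → queue [den, gallery, terrace, office]
Visit den → queue [gallery, terrace, office]
Visit gallery → queue [terrace, office]
Visit terrace → queue [office]
Visit office → queue []

vault, hall, parlor, foyer, kitchen, lab, pantry, sauna, attic, annex, gym, porch, study, den, gallery, terrace, office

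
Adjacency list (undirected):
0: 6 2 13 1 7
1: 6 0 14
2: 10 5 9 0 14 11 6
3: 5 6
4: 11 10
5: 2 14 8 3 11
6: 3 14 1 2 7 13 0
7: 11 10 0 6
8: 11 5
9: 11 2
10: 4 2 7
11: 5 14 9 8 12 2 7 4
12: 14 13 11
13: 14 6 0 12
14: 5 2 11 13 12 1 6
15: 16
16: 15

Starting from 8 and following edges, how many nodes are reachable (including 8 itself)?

BFS from 8 visits: 8, 11, 5, 14, 12, 9, 7, 4, 2, 3, 13, 6, 1, 10, 0
Reachable nodes: 15 of 17 total.

15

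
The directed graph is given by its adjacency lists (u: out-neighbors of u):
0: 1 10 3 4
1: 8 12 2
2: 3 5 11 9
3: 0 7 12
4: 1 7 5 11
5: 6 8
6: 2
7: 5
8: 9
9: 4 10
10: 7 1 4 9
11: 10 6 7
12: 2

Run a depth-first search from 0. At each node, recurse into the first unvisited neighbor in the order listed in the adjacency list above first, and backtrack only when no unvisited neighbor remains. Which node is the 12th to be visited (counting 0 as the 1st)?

Visit 0
0 → 1
1 → 8
8 → 9
9 → 4
4 → 7
7 → 5
5 → 6
6 → 2
2 → 3
3 → 12
2 → 11
11 → 10

Visit order: 0, 1, 8, 9, 4, 7, 5, 6, 2, 3, 12, 11, 10

11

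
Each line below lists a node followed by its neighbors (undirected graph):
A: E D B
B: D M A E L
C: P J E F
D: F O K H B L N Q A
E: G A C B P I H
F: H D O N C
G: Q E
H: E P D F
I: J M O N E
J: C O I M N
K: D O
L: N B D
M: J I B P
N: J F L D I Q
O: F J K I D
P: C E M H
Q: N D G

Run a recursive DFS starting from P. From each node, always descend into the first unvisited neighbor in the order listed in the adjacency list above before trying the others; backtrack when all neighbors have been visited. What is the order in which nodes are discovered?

Visit P
P → C
C → J
J → O
O → F
F → H
H → E
E → G
G → Q
Q → N
N → L
L → B
B → D
D → K
D → A
B → M
M → I

P, C, J, O, F, H, E, G, Q, N, L, B, D, K, A, M, I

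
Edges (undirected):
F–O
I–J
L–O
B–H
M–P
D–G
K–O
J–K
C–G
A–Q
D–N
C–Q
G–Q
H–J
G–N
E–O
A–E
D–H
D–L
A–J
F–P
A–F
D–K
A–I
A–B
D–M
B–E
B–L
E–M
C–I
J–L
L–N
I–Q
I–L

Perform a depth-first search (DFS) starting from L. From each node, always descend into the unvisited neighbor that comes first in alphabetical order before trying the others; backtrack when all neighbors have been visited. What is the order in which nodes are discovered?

Visit L
L → B
B → A
A → E
E → M
M → D
D → G
G → C
C → I
I → J
J → H
J → K
K → O
O → F
F → P
I → Q
G → N

L -> B -> A -> E -> M -> D -> G -> C -> I -> J -> H -> K -> O -> F -> P -> Q -> N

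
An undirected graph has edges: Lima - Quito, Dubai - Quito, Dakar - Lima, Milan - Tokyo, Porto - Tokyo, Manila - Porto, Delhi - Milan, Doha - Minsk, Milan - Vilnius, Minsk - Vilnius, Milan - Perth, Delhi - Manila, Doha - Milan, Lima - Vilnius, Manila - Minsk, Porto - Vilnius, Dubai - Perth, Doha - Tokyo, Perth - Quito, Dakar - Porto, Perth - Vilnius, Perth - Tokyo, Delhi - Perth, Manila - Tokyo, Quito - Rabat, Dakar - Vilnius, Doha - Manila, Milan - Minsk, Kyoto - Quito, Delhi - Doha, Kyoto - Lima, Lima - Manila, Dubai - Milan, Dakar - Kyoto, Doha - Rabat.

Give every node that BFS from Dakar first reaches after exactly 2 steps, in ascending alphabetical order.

Level 0: Dakar
Level 1: Kyoto, Lima, Porto, Vilnius
Level 2: Manila, Milan, Minsk, Perth, Quito, Tokyo
Level 3: Delhi, Doha, Dubai, Rabat

Manila, Milan, Minsk, Perth, Quito, Tokyo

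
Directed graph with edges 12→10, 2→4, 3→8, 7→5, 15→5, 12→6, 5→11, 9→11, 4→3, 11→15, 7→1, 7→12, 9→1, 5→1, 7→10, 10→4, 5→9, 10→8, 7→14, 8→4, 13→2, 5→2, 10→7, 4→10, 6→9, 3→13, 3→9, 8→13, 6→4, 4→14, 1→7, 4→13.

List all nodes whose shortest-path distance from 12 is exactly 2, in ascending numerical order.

Level 0: 12
Level 1: 6, 10
Level 2: 4, 7, 8, 9
Level 3: 1, 3, 5, 11, 13, 14
Level 4: 2, 15

4, 7, 8, 9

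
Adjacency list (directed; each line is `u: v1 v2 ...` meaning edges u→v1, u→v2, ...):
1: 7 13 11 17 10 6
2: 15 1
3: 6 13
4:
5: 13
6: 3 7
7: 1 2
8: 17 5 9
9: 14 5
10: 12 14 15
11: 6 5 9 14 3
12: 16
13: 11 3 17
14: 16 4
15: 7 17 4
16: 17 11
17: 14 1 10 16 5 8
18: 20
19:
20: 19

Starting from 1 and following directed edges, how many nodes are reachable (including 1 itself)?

BFS from 1 visits: 1, 7, 13, 11, 17, 10, 6, 2, 3, 5, 9, 14, 16, 8, 12, 15, 4
Reachable nodes: 17 of 20 total.

17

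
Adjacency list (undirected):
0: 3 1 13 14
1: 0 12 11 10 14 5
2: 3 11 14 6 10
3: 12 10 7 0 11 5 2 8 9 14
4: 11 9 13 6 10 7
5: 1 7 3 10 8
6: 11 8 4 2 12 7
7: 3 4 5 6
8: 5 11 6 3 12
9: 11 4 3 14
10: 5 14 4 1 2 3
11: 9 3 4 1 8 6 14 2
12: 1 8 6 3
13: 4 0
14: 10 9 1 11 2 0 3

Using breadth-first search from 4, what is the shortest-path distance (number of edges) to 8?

Level 0: 4
Level 1: 6, 7, 9, 10, 11, 13
Level 2: 0, 1, 2, 3, 5, 8, 12, 14
8 first appears at level 2.

2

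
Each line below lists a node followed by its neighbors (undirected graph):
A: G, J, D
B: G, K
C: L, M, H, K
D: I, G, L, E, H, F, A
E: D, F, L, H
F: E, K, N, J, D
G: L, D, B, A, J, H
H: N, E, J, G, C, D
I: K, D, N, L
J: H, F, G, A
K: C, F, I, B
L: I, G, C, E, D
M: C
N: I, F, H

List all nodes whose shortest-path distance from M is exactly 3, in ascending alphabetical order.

B, D, E, F, G, I, J, N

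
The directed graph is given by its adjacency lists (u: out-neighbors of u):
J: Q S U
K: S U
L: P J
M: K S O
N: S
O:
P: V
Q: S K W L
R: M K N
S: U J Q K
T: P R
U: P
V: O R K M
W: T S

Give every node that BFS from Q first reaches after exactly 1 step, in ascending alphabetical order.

Level 0: Q
Level 1: K, L, S, W
Level 2: J, P, T, U
Level 3: R, V
Level 4: M, N, O

K, L, S, W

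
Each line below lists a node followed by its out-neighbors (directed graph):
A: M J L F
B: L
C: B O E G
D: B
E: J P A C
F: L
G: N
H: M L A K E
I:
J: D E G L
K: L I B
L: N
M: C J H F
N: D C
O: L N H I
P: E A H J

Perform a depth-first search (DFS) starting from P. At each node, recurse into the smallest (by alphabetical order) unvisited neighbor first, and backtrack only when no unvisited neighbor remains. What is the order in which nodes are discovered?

Visit P
P → A
A → F
F → L
L → N
N → C
C → B
C → E
E → J
J → D
J → G
C → O
O → H
H → K
K → I
H → M

P, A, F, L, N, C, B, E, J, D, G, O, H, K, I, M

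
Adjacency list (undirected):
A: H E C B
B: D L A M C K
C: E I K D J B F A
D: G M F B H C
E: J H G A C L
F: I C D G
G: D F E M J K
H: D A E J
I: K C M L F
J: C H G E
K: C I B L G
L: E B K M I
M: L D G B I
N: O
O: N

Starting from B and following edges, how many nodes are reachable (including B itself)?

BFS from B visits: B, D, L, A, M, C, K, G, F, H, E, I, J
Reachable nodes: 13 of 15 total.

13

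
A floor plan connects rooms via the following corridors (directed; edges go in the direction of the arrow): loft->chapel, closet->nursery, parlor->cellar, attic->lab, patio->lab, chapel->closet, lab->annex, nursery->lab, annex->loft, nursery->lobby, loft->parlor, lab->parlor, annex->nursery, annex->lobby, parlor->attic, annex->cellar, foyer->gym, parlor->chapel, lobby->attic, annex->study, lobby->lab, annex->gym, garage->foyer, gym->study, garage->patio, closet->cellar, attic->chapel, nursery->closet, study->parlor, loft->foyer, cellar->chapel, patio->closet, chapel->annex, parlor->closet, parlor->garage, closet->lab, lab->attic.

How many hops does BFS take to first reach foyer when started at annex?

Level 0: annex
Level 1: cellar, gym, lobby, loft, nursery, study
Level 2: attic, chapel, closet, foyer, lab, parlor
Level 3: garage
Level 4: patio
foyer first appears at level 2.

2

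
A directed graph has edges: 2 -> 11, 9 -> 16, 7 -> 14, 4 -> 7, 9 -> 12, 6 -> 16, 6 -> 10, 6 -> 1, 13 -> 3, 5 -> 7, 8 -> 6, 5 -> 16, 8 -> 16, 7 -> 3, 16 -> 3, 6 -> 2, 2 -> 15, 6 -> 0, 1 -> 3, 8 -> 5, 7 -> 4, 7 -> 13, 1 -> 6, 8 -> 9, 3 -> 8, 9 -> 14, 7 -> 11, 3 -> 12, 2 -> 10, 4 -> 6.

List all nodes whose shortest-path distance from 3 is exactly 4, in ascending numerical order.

Level 0: 3
Level 1: 8, 12
Level 2: 5, 6, 9, 16
Level 3: 0, 1, 2, 7, 10, 14
Level 4: 4, 11, 13, 15

4, 11, 13, 15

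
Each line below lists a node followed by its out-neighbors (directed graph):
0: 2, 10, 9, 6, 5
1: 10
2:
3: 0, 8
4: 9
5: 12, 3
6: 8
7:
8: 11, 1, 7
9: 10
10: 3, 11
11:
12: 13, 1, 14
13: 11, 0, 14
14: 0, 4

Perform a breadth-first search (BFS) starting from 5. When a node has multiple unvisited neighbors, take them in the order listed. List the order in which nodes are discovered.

Visit 5; enqueue 12, 3 → queue [12, 3]
Visit 12; enqueue 13, 1, 14 → queue [3, 13, 1, 14]
Visit 3; enqueue 0, 8 → queue [13, 1, 14, 0, 8]
Visit 13; enqueue 11 → queue [1, 14, 0, 8, 11]
Visit 1; enqueue 10 → queue [14, 0, 8, 11, 10]
Visit 14; enqueue 4 → queue [0, 8, 11, 10, 4]
Visit 0; enqueue 2, 9, 6 → queue [8, 11, 10, 4, 2, 9, 6]
Visit 8; enqueue 7 → queue [11, 10, 4, 2, 9, 6, 7]
Visit 11 → queue [10, 4, 2, 9, 6, 7]
Visit 10 → queue [4, 2, 9, 6, 7]
Visit 4 → queue [2, 9, 6, 7]
Visit 2 → queue [9, 6, 7]
Visit 9 → queue [6, 7]
Visit 6 → queue [7]
Visit 7 → queue []

5, 12, 3, 13, 1, 14, 0, 8, 11, 10, 4, 2, 9, 6, 7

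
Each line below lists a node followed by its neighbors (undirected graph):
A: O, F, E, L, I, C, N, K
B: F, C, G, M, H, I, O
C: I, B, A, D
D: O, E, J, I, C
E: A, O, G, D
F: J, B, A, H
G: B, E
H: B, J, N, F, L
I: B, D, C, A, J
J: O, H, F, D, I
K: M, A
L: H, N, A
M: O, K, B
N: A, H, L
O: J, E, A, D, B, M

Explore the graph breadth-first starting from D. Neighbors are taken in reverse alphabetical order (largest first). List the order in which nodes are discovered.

D, O, J, I, E, C, M, B, A, H, F, G, K, N, L

Visit D; enqueue O, J, I, E, C → queue [O, J, I, E, C]
Visit O; enqueue M, B, A → queue [J, I, E, C, M, B, A]
Visit J; enqueue H, F → queue [I, E, C, M, B, A, H, F]
Visit I → queue [E, C, M, B, A, H, F]
Visit E; enqueue G → queue [C, M, B, A, H, F, G]
Visit C → queue [M, B, A, H, F, G]
Visit M; enqueue K → queue [B, A, H, F, G, K]
Visit B → queue [A, H, F, G, K]
Visit A; enqueue N, L → queue [H, F, G, K, N, L]
Visit H → queue [F, G, K, N, L]
Visit F → queue [G, K, N, L]
Visit G → queue [K, N, L]
Visit K → queue [N, L]
Visit N → queue [L]
Visit L → queue []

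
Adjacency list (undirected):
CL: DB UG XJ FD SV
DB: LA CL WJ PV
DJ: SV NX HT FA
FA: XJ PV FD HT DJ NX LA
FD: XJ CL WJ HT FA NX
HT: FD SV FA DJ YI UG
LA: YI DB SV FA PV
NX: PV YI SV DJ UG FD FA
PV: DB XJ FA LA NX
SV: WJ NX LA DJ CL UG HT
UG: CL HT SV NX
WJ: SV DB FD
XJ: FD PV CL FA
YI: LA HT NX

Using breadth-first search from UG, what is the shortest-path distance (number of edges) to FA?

Level 0: UG
Level 1: CL, HT, NX, SV
Level 2: DB, DJ, FA, FD, LA, PV, WJ, XJ, YI
FA first appears at level 2.

2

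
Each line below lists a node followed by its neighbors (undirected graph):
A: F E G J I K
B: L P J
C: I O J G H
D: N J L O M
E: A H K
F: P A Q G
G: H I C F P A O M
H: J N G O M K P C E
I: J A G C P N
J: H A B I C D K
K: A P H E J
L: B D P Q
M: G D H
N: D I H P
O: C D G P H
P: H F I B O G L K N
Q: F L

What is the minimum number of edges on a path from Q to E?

Level 0: Q
Level 1: F, L
Level 2: A, B, D, G, P
Level 3: C, E, H, I, J, K, M, N, O
E first appears at level 3.

3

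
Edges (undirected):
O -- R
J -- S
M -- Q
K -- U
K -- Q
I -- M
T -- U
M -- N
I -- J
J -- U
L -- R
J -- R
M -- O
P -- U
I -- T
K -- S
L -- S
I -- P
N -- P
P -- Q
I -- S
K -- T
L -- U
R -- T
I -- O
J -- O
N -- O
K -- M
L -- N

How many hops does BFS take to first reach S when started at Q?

2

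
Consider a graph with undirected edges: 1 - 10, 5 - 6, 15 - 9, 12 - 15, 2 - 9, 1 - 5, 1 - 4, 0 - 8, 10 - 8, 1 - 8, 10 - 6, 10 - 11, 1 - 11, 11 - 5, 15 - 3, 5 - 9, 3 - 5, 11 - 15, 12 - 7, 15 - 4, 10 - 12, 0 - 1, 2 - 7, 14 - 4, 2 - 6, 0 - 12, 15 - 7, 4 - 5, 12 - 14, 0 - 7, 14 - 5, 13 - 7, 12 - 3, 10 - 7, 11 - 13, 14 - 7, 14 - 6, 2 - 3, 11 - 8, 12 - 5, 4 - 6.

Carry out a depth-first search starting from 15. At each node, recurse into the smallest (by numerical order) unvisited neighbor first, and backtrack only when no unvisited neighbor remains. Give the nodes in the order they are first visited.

Visit 15
15 → 3
3 → 2
2 → 6
6 → 4
4 → 1
1 → 0
0 → 7
7 → 10
10 → 8
8 → 11
11 → 5
5 → 9
5 → 12
12 → 14
11 → 13

15 -> 3 -> 2 -> 6 -> 4 -> 1 -> 0 -> 7 -> 10 -> 8 -> 11 -> 5 -> 9 -> 12 -> 14 -> 13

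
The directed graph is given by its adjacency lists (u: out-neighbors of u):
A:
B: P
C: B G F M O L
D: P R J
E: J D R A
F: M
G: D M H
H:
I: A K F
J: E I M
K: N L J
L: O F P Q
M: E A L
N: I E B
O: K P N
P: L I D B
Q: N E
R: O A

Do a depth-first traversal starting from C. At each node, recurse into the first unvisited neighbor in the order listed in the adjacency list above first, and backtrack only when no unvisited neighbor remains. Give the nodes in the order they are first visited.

C → B → P → L → O → K → N → I → A → F → M → E → J → D → R → Q → G → H

Visit C
C → B
B → P
P → L
L → O
O → K
K → N
N → I
I → A
I → F
F → M
M → E
E → J
E → D
D → R
L → Q
C → G
G → H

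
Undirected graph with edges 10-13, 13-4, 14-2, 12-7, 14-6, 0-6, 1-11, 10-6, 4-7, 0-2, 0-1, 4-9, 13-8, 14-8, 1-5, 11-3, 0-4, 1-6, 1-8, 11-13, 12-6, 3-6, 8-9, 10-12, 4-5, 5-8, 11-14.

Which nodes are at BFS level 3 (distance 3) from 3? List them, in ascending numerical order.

Level 0: 3
Level 1: 6, 11
Level 2: 0, 1, 10, 12, 13, 14
Level 3: 2, 4, 5, 7, 8
Level 4: 9

2, 4, 5, 7, 8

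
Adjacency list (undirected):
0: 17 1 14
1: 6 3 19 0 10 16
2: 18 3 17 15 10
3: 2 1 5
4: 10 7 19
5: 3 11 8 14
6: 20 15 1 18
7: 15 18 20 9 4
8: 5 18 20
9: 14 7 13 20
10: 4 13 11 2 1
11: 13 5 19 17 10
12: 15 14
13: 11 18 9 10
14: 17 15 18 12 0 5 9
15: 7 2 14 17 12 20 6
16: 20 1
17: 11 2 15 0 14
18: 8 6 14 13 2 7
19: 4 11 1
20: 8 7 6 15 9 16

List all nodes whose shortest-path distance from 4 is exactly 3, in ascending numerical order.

0, 3, 5, 6, 8, 12, 14, 16, 17

Level 0: 4
Level 1: 7, 10, 19
Level 2: 1, 2, 9, 11, 13, 15, 18, 20
Level 3: 0, 3, 5, 6, 8, 12, 14, 16, 17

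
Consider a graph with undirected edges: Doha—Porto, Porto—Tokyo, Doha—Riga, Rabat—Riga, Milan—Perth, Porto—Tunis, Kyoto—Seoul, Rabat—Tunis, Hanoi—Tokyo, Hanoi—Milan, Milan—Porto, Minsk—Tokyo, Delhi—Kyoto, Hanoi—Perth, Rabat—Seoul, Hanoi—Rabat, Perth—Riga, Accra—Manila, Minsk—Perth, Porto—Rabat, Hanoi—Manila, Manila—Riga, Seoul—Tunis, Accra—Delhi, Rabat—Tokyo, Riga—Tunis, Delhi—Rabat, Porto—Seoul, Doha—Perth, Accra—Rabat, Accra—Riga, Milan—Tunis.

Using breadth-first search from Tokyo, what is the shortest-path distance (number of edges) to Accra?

Level 0: Tokyo
Level 1: Hanoi, Minsk, Porto, Rabat
Level 2: Accra, Delhi, Doha, Manila, Milan, Perth, Riga, Seoul, Tunis
Level 3: Kyoto
Accra first appears at level 2.

2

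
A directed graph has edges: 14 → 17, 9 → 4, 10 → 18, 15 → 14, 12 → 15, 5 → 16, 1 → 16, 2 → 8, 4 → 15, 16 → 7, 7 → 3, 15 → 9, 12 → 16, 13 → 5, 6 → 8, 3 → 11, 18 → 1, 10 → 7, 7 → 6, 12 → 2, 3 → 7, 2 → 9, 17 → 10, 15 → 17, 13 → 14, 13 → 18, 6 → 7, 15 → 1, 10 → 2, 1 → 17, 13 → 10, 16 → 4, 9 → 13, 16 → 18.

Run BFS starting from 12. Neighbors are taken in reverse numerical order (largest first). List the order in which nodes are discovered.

Visit 12; enqueue 16, 15, 2 → queue [16, 15, 2]
Visit 16; enqueue 18, 7, 4 → queue [15, 2, 18, 7, 4]
Visit 15; enqueue 17, 14, 9, 1 → queue [2, 18, 7, 4, 17, 14, 9, 1]
Visit 2; enqueue 8 → queue [18, 7, 4, 17, 14, 9, 1, 8]
Visit 18 → queue [7, 4, 17, 14, 9, 1, 8]
Visit 7; enqueue 6, 3 → queue [4, 17, 14, 9, 1, 8, 6, 3]
Visit 4 → queue [17, 14, 9, 1, 8, 6, 3]
Visit 17; enqueue 10 → queue [14, 9, 1, 8, 6, 3, 10]
Visit 14 → queue [9, 1, 8, 6, 3, 10]
Visit 9; enqueue 13 → queue [1, 8, 6, 3, 10, 13]
Visit 1 → queue [8, 6, 3, 10, 13]
Visit 8 → queue [6, 3, 10, 13]
Visit 6 → queue [3, 10, 13]
Visit 3; enqueue 11 → queue [10, 13, 11]
Visit 10 → queue [13, 11]
Visit 13; enqueue 5 → queue [11, 5]
Visit 11 → queue [5]
Visit 5 → queue []

12, 16, 15, 2, 18, 7, 4, 17, 14, 9, 1, 8, 6, 3, 10, 13, 11, 5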